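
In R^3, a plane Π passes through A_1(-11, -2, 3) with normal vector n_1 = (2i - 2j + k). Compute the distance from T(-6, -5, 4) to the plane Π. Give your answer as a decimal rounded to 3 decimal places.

5.667

Π: n_1·r = n_1·A_1 gives 2x - 2y + z = -15.
n·T − d = (2)·(-6) + (-2)·(-5) + (1)·(4) − (-15) = 17; |n| = √9.
Distance = |17| / √9 = 17/√9 ≈ 5.667.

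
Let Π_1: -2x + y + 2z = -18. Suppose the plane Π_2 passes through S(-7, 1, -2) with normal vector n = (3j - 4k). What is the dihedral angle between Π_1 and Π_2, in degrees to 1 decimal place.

70.5

Π_2: n·r = n·S gives 3y - 4z = 11.
cos θ = |n₁·n₂| / (|n₁||n₂|) = |-5| / (√9 · √25).
θ = arccos(0.33333) ≈ 70.5°.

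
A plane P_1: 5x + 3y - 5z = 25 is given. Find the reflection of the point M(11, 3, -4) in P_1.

λ = (n·M − d)/|n|² = (84 − 25)/59 = 1.
Reflection = M − 2λn = (11, 3, -4) − 2·(5, 3, -5) = (1, -3, 6).

(1, -3, 6)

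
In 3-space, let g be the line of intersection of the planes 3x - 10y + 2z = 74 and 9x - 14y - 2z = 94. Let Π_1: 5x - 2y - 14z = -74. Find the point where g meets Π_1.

(6, -4, 8)

Direction of g: (3, -10, 2) × (9, -14, -2) = (48, 24, 48).
A point on g: solving the two plane equations with x = 10 gives (10, -2, 12).
Substitute r = (10, -2, 12) + t(48, 24, 48) into the plane: -114 + (-480)t = -74, so t = -1/12.
Intersection: (10, -2, 12) + (-1/12)·(48, 24, 48) = (6, -4, 8).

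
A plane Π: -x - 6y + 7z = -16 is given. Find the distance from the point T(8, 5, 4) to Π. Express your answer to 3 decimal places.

0.647

n·T − d = (-1)·(8) + (-6)·(5) + (7)·(4) − (-16) = 6; |n| = √86.
Distance = |6| / √86 = 6/√86 ≈ 0.647.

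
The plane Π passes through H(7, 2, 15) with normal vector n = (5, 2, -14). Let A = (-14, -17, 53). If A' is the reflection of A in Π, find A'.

Π: n·r = n·H gives 5x + 2y - 14z = -171.
λ = (n·A − d)/|n|² = (-846 − (-171))/225 = -3.
Reflection = A − 2λn = (-14, -17, 53) − (-6)·(5, 2, -14) = (16, -5, -31).

(16, -5, -31)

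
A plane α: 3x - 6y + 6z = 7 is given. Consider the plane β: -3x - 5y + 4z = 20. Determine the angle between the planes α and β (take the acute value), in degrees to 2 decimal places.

45.00

cos θ = |n₁·n₂| / (|n₁||n₂|) = |45| / (√81 · √50).
θ = arccos(0.70711) ≈ 45.00°.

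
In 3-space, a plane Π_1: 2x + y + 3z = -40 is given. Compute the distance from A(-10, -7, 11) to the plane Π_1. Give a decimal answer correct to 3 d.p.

12.294

n·A − d = (2)·(-10) + (1)·(-7) + (3)·(11) − (-40) = 46; |n| = √14.
Distance = |46| / √14 = 46/√14 ≈ 12.294.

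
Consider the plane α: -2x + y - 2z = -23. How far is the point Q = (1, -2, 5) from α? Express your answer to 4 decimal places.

3.0000

n·Q − d = (-2)·(1) + (1)·(-2) + (-2)·(5) − (-23) = 9; |n| = √9.
Distance = |9| / √9 = 9/√9 ≈ 3.0000.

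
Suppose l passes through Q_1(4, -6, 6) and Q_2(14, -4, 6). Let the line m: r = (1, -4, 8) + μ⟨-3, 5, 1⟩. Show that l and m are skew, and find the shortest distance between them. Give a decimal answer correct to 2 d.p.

1.51

A direction vector for l is Q_2 − Q_1 = (10, 2, 0).
Common perpendicular direction n = (10, 2, 0) × (-3, 5, 1) = (2, -10, 56).
With w = (1, -4, 8) − (4, -6, 6) = (-3, 2, 2), w · n = 86.
Since n ≠ 0 the lines are not parallel, and w · n = 86 ≠ 0 so they do not intersect; hence they are skew.
Distance = |w · n| / |n| = |86| / √3240 ≈ 1.51.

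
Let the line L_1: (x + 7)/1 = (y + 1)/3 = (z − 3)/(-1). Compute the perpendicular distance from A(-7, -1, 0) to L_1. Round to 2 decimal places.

2.86

L_1 has direction (1, 3, -1) through (-7, -1, 3).
Taking (-7, -1, 3) on L_1 with direction v = (1, 3, -1): w = A − (-7, -1, 3) = (0, 0, -3), and w × v = (9, -3, 0).
Distance = |w × v| / |v| = √90 / √11 ≈ 2.86.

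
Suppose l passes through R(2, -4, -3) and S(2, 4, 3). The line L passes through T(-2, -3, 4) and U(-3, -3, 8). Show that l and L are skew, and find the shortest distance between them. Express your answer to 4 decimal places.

2.3265

A direction vector for l is S − R = (0, 8, 6).
A direction vector for L is U − T = (-1, 0, 4).
Common perpendicular direction n = (0, 8, 6) × (-1, 0, 4) = (32, -6, 8).
With w = (-2, -3, 4) − (2, -4, -3) = (-4, 1, 7), w · n = -78.
Since n ≠ 0 the lines are not parallel, and w · n = -78 ≠ 0 so they do not intersect; hence they are skew.
Distance = |w · n| / |n| = |-78| / √1124 ≈ 2.3265.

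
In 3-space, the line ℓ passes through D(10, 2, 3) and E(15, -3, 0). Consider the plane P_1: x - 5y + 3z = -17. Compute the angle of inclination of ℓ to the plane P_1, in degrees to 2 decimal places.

27.52

A direction vector for ℓ is E − D = (5, -5, -3).
sin θ = |n·v| / (|n||v|) = |21| / (√35 · √59) = 0.46212.
θ ≈ 27.52°.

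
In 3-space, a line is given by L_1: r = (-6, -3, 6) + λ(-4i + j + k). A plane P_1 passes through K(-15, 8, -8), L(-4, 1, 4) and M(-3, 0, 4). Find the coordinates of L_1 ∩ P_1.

(2, -5, 4)

KL = (11, -7, 12), KM = (12, -8, 12); a normal to P_1 is KL × KM = (12, 12, -4).
Using K: P_1 has equation 12x + 12y - 4z = -52.
Substitute r = (-6, -3, 6) + t(-4, 1, 1) into the plane: -132 + (-40)t = -52, so t = -2.
Intersection: (-6, -3, 6) + (-2)·(-4, 1, 1) = (2, -5, 4).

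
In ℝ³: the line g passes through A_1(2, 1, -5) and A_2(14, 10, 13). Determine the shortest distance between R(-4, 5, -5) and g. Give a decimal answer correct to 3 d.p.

A direction vector for g is A_2 − A_1 = (12, 9, 18).
Taking (2, 1, -5) on g with direction v = (12, 9, 18): w = R − (2, 1, -5) = (-6, 4, 0), and w × v = (72, 108, -102).
Distance = |w × v| / |v| = √27252 / √549 ≈ 7.046.

7.046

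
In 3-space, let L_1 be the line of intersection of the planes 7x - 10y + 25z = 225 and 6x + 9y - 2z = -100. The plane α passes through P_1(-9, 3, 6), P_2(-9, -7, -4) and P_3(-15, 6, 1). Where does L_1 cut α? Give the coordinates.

Direction of L_1: (7, -10, 25) × (6, 9, -2) = (-205, 164, 123).
A point on L_1: solving the two plane equations with x = 10 gives (10, -18, -1).
P_1P_2 = (0, -10, -10), P_1P_3 = (-6, 3, -5); a normal to α is P_1P_2 × P_1P_3 = (80, 60, -60).
Using P_1: α has equation 80x + 60y - 60z = -900.
Substitute r = (10, -18, -1) + t(-205, 164, 123) into the plane: -220 + (-13940)t = -900, so t = 2/41.
Intersection: (10, -18, -1) + (2/41)·(-205, 164, 123) = (0, -10, 5).

(0, -10, 5)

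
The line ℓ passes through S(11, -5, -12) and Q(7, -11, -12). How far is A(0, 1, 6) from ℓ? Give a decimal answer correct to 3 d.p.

21.904

A direction vector for ℓ is Q − S = (-4, -6, 0).
Taking (11, -5, -12) on ℓ with direction v = (-4, -6, 0): w = A − (11, -5, -12) = (-11, 6, 18), and w × v = (108, -72, 90).
Distance = |w × v| / |v| = √24948 / √52 ≈ 21.904.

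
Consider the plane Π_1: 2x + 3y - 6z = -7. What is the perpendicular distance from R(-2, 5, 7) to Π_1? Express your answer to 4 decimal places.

3.4286

n·R − d = (2)·(-2) + (3)·(5) + (-6)·(7) − (-7) = -24; |n| = √49.
Distance = |-24| / √49 = 24/√49 ≈ 3.4286.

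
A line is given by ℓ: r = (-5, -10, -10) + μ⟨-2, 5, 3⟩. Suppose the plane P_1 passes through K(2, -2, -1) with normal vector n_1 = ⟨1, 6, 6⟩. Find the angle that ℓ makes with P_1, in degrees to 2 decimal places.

60.85

P_1: n_1·r = n_1·K gives x + 6y + 6z = -16.
sin θ = |n·v| / (|n||v|) = |46| / (√73 · √38) = 0.87338.
θ ≈ 60.85°.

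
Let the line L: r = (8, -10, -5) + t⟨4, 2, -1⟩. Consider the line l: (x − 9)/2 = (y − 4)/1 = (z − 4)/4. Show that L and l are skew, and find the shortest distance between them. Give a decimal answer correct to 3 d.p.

12.075

l has direction (2, 1, 4) through (9, 4, 4).
Common perpendicular direction n = (4, 2, -1) × (2, 1, 4) = (9, -18, 0).
With w = (9, 4, 4) − (8, -10, -5) = (1, 14, 9), w · n = -243.
Since n ≠ 0 the lines are not parallel, and w · n = -243 ≠ 0 so they do not intersect; hence they are skew.
Distance = |w · n| / |n| = |-243| / √405 ≈ 12.075.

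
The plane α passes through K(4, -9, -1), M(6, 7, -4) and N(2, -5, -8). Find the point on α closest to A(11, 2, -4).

KM = (2, 16, -3), KN = (-2, 4, -7); a normal to α is KM × KN = (-100, 20, 40).
Using K: α has equation -100x + 20y + 40z = -620.
Foot = A − λn with λ = (n·A − d)/|n|² = (-1220 − (-620))/12000 = -1/20.
Foot = (11, 2, -4) − (-1/20)·(-100, 20, 40) = (6, 3, -2).

(6, 3, -2)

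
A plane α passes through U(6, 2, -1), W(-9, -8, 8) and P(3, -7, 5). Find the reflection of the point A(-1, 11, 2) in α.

UW = (-15, -10, 9), UP = (-3, -9, 6); a normal to α is UW × UP = (21, 63, 105).
Using U: α has equation 21x + 63y + 105z = 147.
λ = (n·A − d)/|n|² = (882 − 147)/15435 = 1/21.
Reflection = A − 2λn = (-1, 11, 2) − (2/21)·(21, 63, 105) = (-3, 5, -8).

(-3, 5, -8)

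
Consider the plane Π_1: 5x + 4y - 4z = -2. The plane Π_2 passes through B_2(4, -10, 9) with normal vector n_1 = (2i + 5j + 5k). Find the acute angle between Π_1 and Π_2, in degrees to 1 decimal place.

Π_2: n_1·r = n_1·B_2 gives 2x + 5y + 5z = 3.
cos θ = |n₁·n₂| / (|n₁||n₂|) = |10| / (√57 · √54).
θ = arccos(0.18025) ≈ 79.6°.

79.6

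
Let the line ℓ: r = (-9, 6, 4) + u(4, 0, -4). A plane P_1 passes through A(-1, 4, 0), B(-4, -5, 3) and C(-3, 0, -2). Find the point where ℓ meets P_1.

(-1, 6, -4)

AB = (-3, -9, 3), AC = (-2, -4, -2); a normal to P_1 is AB × AC = (30, -12, -6).
Using A: P_1 has equation 30x - 12y - 6z = -78.
Substitute r = (-9, 6, 4) + t(4, 0, -4) into the plane: -366 + 144t = -78, so t = 2.
Intersection: (-9, 6, 4) + 2·(4, 0, -4) = (-1, 6, -4).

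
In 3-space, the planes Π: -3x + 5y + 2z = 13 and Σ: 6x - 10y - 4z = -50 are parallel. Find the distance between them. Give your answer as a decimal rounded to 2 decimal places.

Rescale Σ by 1/(-2): -3x + 5y + 2z = 25. Then distance = |13 − 25| / √38 ≈ 1.95.

1.95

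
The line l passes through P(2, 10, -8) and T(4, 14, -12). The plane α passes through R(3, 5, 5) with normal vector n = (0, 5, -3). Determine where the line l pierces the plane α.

A direction vector for l is T − P = (2, 4, -4).
α: n·r = n·R gives 5y - 3z = 10.
Substitute r = (2, 10, -8) + t(2, 4, -4) into the plane: 74 + 32t = 10, so t = -2.
Intersection: (2, 10, -8) + (-2)·(2, 4, -4) = (-2, 2, 0).

(-2, 2, 0)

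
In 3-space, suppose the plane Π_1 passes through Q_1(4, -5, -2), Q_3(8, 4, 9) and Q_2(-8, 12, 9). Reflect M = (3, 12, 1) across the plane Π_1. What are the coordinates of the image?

Q_1Q_3 = (4, 9, 11), Q_1Q_2 = (-12, 17, 11); a normal to Π_1 is Q_1Q_3 × Q_1Q_2 = (-88, -176, 176).
Using Q_1: Π_1 has equation -88x - 176y + 176z = 176.
λ = (n·M − d)/|n|² = (-2200 − 176)/69696 = -3/88.
Reflection = M − 2λn = (3, 12, 1) − (-3/44)·(-88, -176, 176) = (-3, 0, 13).

(-3, 0, 13)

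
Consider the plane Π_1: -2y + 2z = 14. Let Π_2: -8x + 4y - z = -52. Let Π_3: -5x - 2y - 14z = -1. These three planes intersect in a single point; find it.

Solving the 3×3 linear system -2y + 2z = 14, -8x + 4y - z = -52, -5x - 2y - 14z = -1 (e.g. by elimination or Cramer's rule, determinant = 286) gives (3, -7, 0).

(3, -7, 0)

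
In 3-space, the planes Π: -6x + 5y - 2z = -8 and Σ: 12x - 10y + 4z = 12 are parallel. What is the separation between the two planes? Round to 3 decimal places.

0.248

Rescale Σ by 1/(-2): -6x + 5y - 2z = -6. Then distance = |-8 − (-6)| / √65 ≈ 0.248.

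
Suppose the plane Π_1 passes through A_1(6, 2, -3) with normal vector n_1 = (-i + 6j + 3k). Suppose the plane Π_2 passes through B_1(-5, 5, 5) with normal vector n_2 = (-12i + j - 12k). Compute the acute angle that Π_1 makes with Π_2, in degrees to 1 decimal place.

81.0

Π_1: n_1·r = n_1·A_1 gives -x + 6y + 3z = -3.
Π_2: n_2·r = n_2·B_1 gives -12x + y - 12z = 5.
cos θ = |n₁·n₂| / (|n₁||n₂|) = |-18| / (√46 · √289).
θ = arccos(0.15612) ≈ 81.0°.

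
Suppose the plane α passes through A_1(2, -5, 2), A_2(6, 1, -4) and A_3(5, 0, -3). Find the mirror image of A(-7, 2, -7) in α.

(-7, 4, -5)

A_1A_2 = (4, 6, -6), A_1A_3 = (3, 5, -5); a normal to α is A_1A_2 × A_1A_3 = (0, 2, 2).
Using A_1: α has equation 2y + 2z = -6.
λ = (n·A − d)/|n|² = (-10 − (-6))/8 = -1/2.
Reflection = A − 2λn = (-7, 2, -7) − (-1)·(0, 2, 2) = (-7, 4, -5).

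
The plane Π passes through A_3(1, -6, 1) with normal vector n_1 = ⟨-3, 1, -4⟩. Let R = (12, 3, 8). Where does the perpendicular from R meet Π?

Π: n_1·r = n_1·A_3 gives -3x + y - 4z = -13.
Foot = R − λn with λ = (n·R − d)/|n|² = (-65 − (-13))/26 = -2.
Foot = (12, 3, 8) − (-2)·(-3, 1, -4) = (6, 5, 0).

(6, 5, 0)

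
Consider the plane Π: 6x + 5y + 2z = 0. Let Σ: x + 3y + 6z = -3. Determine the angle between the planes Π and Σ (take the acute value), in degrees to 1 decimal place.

cos θ = |n₁·n₂| / (|n₁||n₂|) = |33| / (√65 · √46).
θ = arccos(0.60350) ≈ 52.9°.

52.9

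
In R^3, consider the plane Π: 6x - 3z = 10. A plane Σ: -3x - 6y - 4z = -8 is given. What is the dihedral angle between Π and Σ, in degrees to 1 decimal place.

83.4

cos θ = |n₁·n₂| / (|n₁||n₂|) = |-6| / (√45 · √61).
θ = arccos(0.11452) ≈ 83.4°.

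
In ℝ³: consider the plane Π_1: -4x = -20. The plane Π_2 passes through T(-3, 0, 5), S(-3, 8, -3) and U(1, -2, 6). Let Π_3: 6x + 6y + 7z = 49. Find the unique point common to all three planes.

(5, 2, 1)

TS = (0, 8, -8), TU = (4, -2, 1); a normal to Π_2 is TS × TU = (-8, -32, -32).
Using T: Π_2 has equation -8x - 32y - 32z = -136.
Solving the 3×3 linear system -4x = -20, -8x - 32y - 32z = -136, 6x + 6y + 7z = 49 (e.g. by elimination or Cramer's rule, determinant = 128) gives (5, 2, 1).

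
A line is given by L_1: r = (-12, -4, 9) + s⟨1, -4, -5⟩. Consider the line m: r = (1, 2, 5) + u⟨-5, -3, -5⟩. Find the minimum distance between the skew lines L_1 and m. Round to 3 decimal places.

Common perpendicular direction n = (1, -4, -5) × (-5, -3, -5) = (5, 30, -23).
With w = (1, 2, 5) − (-12, -4, 9) = (13, 6, -4), w · n = 337.
Distance = |w · n| / |n| = |337| / √1454 ≈ 8.838.

8.838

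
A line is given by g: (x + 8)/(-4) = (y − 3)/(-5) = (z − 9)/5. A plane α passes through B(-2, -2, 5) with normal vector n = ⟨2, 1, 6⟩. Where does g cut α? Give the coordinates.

g has direction (-4, -5, 5) through (-8, 3, 9).
α: n·r = n·B gives 2x + y + 6z = 24.
Substitute r = (-8, 3, 9) + t(-4, -5, 5) into the plane: 41 + 17t = 24, so t = -1.
Intersection: (-8, 3, 9) + (-1)·(-4, -5, 5) = (-4, 8, 4).

(-4, 8, 4)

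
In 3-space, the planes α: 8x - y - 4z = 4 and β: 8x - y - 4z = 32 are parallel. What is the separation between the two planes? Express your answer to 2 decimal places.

Same normal n = (8, -1, -4) with |n| = √81; distance = |4 − 32| / |n| = 28/√81 ≈ 3.11.

3.11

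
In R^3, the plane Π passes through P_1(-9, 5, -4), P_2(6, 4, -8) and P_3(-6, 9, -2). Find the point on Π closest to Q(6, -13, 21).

P_1P_2 = (15, -1, -4), P_1P_3 = (3, 4, 2); a normal to Π is P_1P_2 × P_1P_3 = (14, -42, 63).
Using P_1: Π has equation 14x - 42y + 63z = -588.
Foot = Q − λn with λ = (n·Q − d)/|n|² = (1953 − (-588))/5929 = 3/7.
Foot = (6, -13, 21) − (3/7)·(14, -42, 63) = (0, 5, -6).

(0, 5, -6)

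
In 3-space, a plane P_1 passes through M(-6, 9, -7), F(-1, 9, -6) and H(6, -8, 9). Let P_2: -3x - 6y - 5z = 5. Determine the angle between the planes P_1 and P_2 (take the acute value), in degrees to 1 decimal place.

MF = (5, 0, 1), MH = (12, -17, 16); a normal to P_1 is MF × MH = (17, -68, -85).
Using M: P_1 has equation 17x - 68y - 85z = -119.
cos θ = |n₁·n₂| / (|n₁||n₂|) = |782| / (√12138 · √70).
θ = arccos(0.84837) ≈ 32.0°.

32.0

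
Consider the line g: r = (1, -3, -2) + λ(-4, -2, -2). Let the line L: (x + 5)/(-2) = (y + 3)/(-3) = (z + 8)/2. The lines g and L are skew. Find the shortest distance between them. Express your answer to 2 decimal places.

L has direction (-2, -3, 2) through (-5, -3, -8).
Common perpendicular direction n = (-4, -2, -2) × (-2, -3, 2) = (-10, 12, 8).
With w = (-5, -3, -8) − (1, -3, -2) = (-6, 0, -6), w · n = 12.
Distance = |w · n| / |n| = |12| / √308 ≈ 0.68.

0.68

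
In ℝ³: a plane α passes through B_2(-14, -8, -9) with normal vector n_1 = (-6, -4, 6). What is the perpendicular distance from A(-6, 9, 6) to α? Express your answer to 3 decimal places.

2.772

α: n_1·r = n_1·B_2 gives -6x - 4y + 6z = 62.
n·A − d = (-6)·(-6) + (-4)·(9) + (6)·(6) − 62 = -26; |n| = √88.
Distance = |-26| / √88 = 26/√88 ≈ 2.772.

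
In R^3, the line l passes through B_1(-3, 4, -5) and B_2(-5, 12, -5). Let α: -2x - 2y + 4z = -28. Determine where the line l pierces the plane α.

A direction vector for l is B_2 − B_1 = (-2, 8, 0).
Substitute r = (-3, 4, -5) + t(-2, 8, 0) into the plane: -22 + (-12)t = -28, so t = 1/2.
Intersection: (-3, 4, -5) + (1/2)·(-2, 8, 0) = (-4, 8, -5).

(-4, 8, -5)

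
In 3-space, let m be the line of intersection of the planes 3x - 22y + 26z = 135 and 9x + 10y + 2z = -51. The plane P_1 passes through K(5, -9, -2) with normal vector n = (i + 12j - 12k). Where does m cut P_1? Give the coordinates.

Direction of m: (3, -22, 26) × (9, 10, 2) = (-304, 228, 228).
A point on m: solving the two plane equations with x = -23 gives (-23, 12, 18).
P_1: n·r = n·K gives x + 12y - 12z = -79.
Substitute r = (-23, 12, 18) + t(-304, 228, 228) into the plane: -95 + (-304)t = -79, so t = -1/19.
Intersection: (-23, 12, 18) + (-1/19)·(-304, 228, 228) = (-7, 0, 6).

(-7, 0, 6)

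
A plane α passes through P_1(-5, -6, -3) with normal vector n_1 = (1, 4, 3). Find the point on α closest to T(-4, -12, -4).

(-3, -8, -1)

α: n_1·r = n_1·P_1 gives x + 4y + 3z = -38.
Foot = T − λn with λ = (n·T − d)/|n|² = (-64 − (-38))/26 = -1.
Foot = (-4, -12, -4) − (-1)·(1, 4, 3) = (-3, -8, -1).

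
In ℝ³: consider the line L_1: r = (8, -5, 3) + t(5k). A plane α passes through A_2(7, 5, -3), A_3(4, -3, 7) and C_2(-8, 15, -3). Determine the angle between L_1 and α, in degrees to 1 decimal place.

A_2A_3 = (-3, -8, 10), A_2C_2 = (-15, 10, 0); a normal to α is A_2A_3 × A_2C_2 = (-100, -150, -150).
Using A_2: α has equation -100x - 150y - 150z = -1000.
sin θ = |n·v| / (|n||v|) = |-750| / (√55000 · √25) = 0.63960.
θ ≈ 39.8°.

39.8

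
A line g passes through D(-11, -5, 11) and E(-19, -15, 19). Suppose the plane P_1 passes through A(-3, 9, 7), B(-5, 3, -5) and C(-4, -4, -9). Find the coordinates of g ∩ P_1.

A direction vector for g is E − D = (-8, -10, 8).
AB = (-2, -6, -12), AC = (-1, -13, -16); a normal to P_1 is AB × AC = (-60, -20, 20).
Using A: P_1 has equation -60x - 20y + 20z = 140.
Substitute r = (-11, -5, 11) + t(-8, -10, 8) into the plane: 980 + 840t = 140, so t = -1.
Intersection: (-11, -5, 11) + (-1)·(-8, -10, 8) = (-3, 5, 3).

(-3, 5, 3)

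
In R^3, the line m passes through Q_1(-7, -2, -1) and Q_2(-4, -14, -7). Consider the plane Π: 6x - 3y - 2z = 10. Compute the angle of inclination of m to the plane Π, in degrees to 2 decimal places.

A direction vector for m is Q_2 − Q_1 = (3, -12, -6).
sin θ = |n·v| / (|n||v|) = |66| / (√49 · √189) = 0.68583.
θ ≈ 43.30°.

43.30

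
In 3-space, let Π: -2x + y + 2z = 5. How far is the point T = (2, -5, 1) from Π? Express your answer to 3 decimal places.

4.000

n·T − d = (-2)·(2) + (1)·(-5) + (2)·(1) − 5 = -12; |n| = √9.
Distance = |-12| / √9 = 12/√9 ≈ 4.000.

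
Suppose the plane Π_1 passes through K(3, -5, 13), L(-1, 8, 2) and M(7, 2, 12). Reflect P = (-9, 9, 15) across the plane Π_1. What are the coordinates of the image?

(7, -3, -5)

KL = (-4, 13, -11), KM = (4, 7, -1); a normal to Π_1 is KL × KM = (64, -48, -80).
Using K: Π_1 has equation 64x - 48y - 80z = -608.
λ = (n·P − d)/|n|² = (-2208 − (-608))/12800 = -1/8.
Reflection = P − 2λn = (-9, 9, 15) − (-1/4)·(64, -48, -80) = (7, -3, -5).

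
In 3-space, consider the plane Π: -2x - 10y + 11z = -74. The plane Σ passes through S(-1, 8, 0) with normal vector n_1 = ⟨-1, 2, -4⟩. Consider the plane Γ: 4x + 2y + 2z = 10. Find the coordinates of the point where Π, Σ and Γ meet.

(1, 5, -2)

Σ: n_1·r = n_1·S gives -x + 2y - 4z = 17.
Solving the 3×3 linear system -2x - 10y + 11z = -74, -x + 2y - 4z = 17, 4x + 2y + 2z = 10 (e.g. by elimination or Cramer's rule, determinant = 6) gives (1, 5, -2).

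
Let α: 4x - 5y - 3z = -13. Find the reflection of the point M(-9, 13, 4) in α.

(7, -7, -8)

λ = (n·M − d)/|n|² = (-113 − (-13))/50 = -2.
Reflection = M − 2λn = (-9, 13, 4) − (-4)·(4, -5, -3) = (7, -7, -8).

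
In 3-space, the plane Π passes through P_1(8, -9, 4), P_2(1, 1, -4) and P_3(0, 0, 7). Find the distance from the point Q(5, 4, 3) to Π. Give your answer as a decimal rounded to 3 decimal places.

5.842

P_1P_2 = (-7, 10, -8), P_1P_3 = (-8, 9, 3); a normal to Π is P_1P_2 × P_1P_3 = (102, 85, 17).
Using P_1: Π has equation 102x + 85y + 17z = 119.
n·Q − d = (102)·(5) + (85)·(4) + (17)·(3) − 119 = 782; |n| = √17918.
Distance = |782| / √17918 = 782/√17918 ≈ 5.842.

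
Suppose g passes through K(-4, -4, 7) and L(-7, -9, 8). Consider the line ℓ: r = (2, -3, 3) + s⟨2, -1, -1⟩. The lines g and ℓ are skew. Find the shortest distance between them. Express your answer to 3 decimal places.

A direction vector for g is L − K = (-3, -5, 1).
Common perpendicular direction n = (-3, -5, 1) × (2, -1, -1) = (6, -1, 13).
With w = (2, -3, 3) − (-4, -4, 7) = (6, 1, -4), w · n = -17.
Distance = |w · n| / |n| = |-17| / √206 ≈ 1.184.

1.184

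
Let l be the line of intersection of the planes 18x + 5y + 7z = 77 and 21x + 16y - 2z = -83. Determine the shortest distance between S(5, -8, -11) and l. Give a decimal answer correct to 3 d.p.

14.759

Direction of l: (18, 5, 7) × (21, 16, -2) = (-122, 183, 183).
A point on l: solving the two plane equations with x = 5 gives (5, -11, 6).
Taking (5, -11, 6) on l with direction v = (-122, 183, 183): w = S − (5, -11, 6) = (0, 3, -17), and w × v = (3660, 2074, 366).
Distance = |w × v| / |v| = √17831032 / √81862 ≈ 14.759.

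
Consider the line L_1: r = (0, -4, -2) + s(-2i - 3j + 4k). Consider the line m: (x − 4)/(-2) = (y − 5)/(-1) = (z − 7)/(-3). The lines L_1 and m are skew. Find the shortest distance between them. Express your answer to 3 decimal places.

5.635

m has direction (-2, -1, -3) through (4, 5, 7).
Common perpendicular direction n = (-2, -3, 4) × (-2, -1, -3) = (13, -14, -4).
With w = (4, 5, 7) − (0, -4, -2) = (4, 9, 9), w · n = -110.
Distance = |w · n| / |n| = |-110| / √381 ≈ 5.635.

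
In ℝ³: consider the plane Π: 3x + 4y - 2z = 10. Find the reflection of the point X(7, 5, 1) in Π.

(1, -3, 5)

λ = (n·X − d)/|n|² = (39 − 10)/29 = 1.
Reflection = X − 2λn = (7, 5, 1) − 2·(3, 4, -2) = (1, -3, 5).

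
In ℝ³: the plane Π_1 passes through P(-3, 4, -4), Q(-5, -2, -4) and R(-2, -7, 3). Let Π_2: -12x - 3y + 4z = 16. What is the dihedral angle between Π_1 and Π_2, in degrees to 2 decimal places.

PQ = (-2, -6, 0), PR = (1, -11, 7); a normal to Π_1 is PQ × PR = (-42, 14, 28).
Using P: Π_1 has equation -42x + 14y + 28z = 70.
cos θ = |n₁·n₂| / (|n₁||n₂|) = |574| / (√2744 · √169).
θ = arccos(0.84290) ≈ 32.55°.

32.55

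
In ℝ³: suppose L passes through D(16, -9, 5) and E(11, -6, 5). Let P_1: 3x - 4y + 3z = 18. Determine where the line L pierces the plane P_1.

A direction vector for L is E − D = (-5, 3, 0).
Substitute r = (16, -9, 5) + t(-5, 3, 0) into the plane: 99 + (-27)t = 18, so t = 3.
Intersection: (16, -9, 5) + 3·(-5, 3, 0) = (1, 0, 5).

(1, 0, 5)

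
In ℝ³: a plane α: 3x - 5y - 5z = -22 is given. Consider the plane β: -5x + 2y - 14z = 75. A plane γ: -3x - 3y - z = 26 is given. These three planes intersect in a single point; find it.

(-9, 1, -2)

Solving the 3×3 linear system 3x - 5y - 5z = -22, -5x + 2y - 14z = 75, -3x - 3y - z = 26 (e.g. by elimination or Cramer's rule, determinant = -422) gives (-9, 1, -2).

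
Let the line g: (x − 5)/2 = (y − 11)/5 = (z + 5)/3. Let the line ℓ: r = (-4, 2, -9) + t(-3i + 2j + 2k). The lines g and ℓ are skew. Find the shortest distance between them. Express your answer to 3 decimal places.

g has direction (2, 5, 3) through (5, 11, -5).
Common perpendicular direction n = (2, 5, 3) × (-3, 2, 2) = (4, -13, 19).
With w = (-4, 2, -9) − (5, 11, -5) = (-9, -9, -4), w · n = 5.
Distance = |w · n| / |n| = |5| / √546 ≈ 0.214.

0.214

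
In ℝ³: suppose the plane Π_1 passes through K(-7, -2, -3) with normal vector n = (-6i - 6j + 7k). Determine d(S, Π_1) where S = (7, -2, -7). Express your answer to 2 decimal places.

10.18

Π_1: n·r = n·K gives -6x - 6y + 7z = 33.
n·S − d = (-6)·(7) + (-6)·(-2) + (7)·(-7) − 33 = -112; |n| = √121.
Distance = |-112| / √121 = 112/√121 ≈ 10.18.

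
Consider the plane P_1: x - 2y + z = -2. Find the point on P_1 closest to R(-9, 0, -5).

Foot = R − λn with λ = (n·R − d)/|n|² = (-14 − (-2))/6 = -2.
Foot = (-9, 0, -5) − (-2)·(1, -2, 1) = (-7, -4, -3).

(-7, -4, -3)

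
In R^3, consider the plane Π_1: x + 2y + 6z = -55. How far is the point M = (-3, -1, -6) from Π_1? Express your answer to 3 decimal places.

n·M − d = (1)·(-3) + (2)·(-1) + (6)·(-6) − (-55) = 14; |n| = √41.
Distance = |14| / √41 = 14/√41 ≈ 2.186.

2.186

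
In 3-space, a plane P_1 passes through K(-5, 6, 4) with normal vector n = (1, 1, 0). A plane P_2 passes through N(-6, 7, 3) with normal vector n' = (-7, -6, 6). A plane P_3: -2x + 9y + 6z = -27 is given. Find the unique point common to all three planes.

P_1: n·r = n·K gives x + y = 1.
P_2: n'·r = n'·N gives -7x - 6y + 6z = 18.
Solving the 3×3 linear system x + y = 1, -7x - 6y + 6z = 18, -2x + 9y + 6z = -27 (e.g. by elimination or Cramer's rule, determinant = -60) gives (6, -5, 5).

(6, -5, 5)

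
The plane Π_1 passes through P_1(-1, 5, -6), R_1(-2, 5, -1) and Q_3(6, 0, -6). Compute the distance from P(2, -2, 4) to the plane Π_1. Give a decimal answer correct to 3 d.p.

P_1R_1 = (-1, 0, 5), P_1Q_3 = (7, -5, 0); a normal to Π_1 is P_1R_1 × P_1Q_3 = (25, 35, 5).
Using P_1: Π_1 has equation 25x + 35y + 5z = 120.
n·P − d = (25)·(2) + (35)·(-2) + (5)·(4) − 120 = -120; |n| = √1875.
Distance = |-120| / √1875 = 120/√1875 ≈ 2.771.

2.771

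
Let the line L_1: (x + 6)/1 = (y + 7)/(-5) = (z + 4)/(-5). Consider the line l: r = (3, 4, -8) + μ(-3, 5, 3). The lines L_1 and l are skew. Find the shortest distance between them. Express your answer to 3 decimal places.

14.126

L_1 has direction (1, -5, -5) through (-6, -7, -4).
Common perpendicular direction n = (1, -5, -5) × (-3, 5, 3) = (10, 12, -10).
With w = (3, 4, -8) − (-6, -7, -4) = (9, 11, -4), w · n = 262.
Distance = |w · n| / |n| = |262| / √344 ≈ 14.126.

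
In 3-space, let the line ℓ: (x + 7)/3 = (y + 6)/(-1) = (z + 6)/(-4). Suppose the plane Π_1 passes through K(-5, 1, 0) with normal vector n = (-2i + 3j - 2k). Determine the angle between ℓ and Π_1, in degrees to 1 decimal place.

2.7

ℓ has direction (3, -1, -4) through (-7, -6, -6).
Π_1: n·r = n·K gives -2x + 3y - 2z = 13.
sin θ = |n·v| / (|n||v|) = |-1| / (√17 · √26) = 0.04757.
θ ≈ 2.7°.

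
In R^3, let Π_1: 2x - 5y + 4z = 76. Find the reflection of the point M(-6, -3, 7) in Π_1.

(-2, -13, 15)

λ = (n·M − d)/|n|² = (31 − 76)/45 = -1.
Reflection = M − 2λn = (-6, -3, 7) − (-2)·(2, -5, 4) = (-2, -13, 15).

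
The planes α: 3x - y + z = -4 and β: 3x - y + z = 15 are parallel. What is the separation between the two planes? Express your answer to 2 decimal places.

Same normal n = (3, -1, 1) with |n| = √11; distance = |-4 − 15| / |n| = 19/√11 ≈ 5.73.

5.73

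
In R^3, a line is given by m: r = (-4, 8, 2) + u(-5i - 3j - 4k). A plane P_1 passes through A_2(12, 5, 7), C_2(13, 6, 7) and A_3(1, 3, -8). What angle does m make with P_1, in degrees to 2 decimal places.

A_2C_2 = (1, 1, 0), A_2A_3 = (-11, -2, -15); a normal to P_1 is A_2C_2 × A_2A_3 = (-15, 15, 9).
Using A_2: P_1 has equation -15x + 15y + 9z = -42.
sin θ = |n·v| / (|n||v|) = |-6| / (√531 · √50) = 0.03682.
θ ≈ 2.11°.

2.11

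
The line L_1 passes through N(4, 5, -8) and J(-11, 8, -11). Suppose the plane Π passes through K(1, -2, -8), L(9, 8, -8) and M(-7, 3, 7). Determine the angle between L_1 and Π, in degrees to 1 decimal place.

A direction vector for L_1 is J − N = (-15, 3, -3).
KL = (8, 10, 0), KM = (-8, 5, 15); a normal to Π is KL × KM = (150, -120, 120).
Using K: Π has equation 150x - 120y + 120z = -570.
sin θ = |n·v| / (|n||v|) = |-2970| / (√51300 · √243) = 0.84119.
θ ≈ 57.3°.

57.3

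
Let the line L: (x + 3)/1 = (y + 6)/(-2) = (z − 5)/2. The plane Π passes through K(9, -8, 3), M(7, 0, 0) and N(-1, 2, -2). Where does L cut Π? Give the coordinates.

(-7, 2, -3)

L has direction (1, -2, 2) through (-3, -6, 5).
KM = (-2, 8, -3), KN = (-10, 10, -5); a normal to Π is KM × KN = (-10, 20, 60).
Using K: Π has equation -10x + 20y + 60z = -70.
Substitute r = (-3, -6, 5) + t(1, -2, 2) into the plane: 210 + 70t = -70, so t = -4.
Intersection: (-3, -6, 5) + (-4)·(1, -2, 2) = (-7, 2, -3).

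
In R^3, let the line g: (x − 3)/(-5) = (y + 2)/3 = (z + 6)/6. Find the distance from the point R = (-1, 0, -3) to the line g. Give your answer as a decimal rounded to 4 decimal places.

1.1588

g has direction (-5, 3, 6) through (3, -2, -6).
Taking (3, -2, -6) on g with direction v = (-5, 3, 6): w = R − (3, -2, -6) = (-4, 2, 3), and w × v = (3, 9, -2).
Distance = |w × v| / |v| = √94 / √70 ≈ 1.1588.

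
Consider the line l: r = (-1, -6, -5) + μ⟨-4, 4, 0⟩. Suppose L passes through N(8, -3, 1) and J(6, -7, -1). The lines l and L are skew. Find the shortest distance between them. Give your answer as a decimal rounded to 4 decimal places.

A direction vector for L is J − N = (-2, -4, -2).
Common perpendicular direction n = (-4, 4, 0) × (-2, -4, -2) = (-8, -8, 24).
With w = (8, -3, 1) − (-1, -6, -5) = (9, 3, 6), w · n = 48.
Distance = |w · n| / |n| = |48| / √704 ≈ 1.8091.

1.8091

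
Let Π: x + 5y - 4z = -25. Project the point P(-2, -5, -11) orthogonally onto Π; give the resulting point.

(-3, -10, -7)

Foot = P − λn with λ = (n·P − d)/|n|² = (17 − (-25))/42 = 1.
Foot = (-2, -5, -11) − 1·(1, 5, -4) = (-3, -10, -7).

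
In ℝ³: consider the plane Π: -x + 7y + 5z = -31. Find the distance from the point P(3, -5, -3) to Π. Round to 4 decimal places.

n·P − d = (-1)·(3) + (7)·(-5) + (5)·(-3) − (-31) = -22; |n| = √75.
Distance = |-22| / √75 = 22/√75 ≈ 2.5403.

2.5403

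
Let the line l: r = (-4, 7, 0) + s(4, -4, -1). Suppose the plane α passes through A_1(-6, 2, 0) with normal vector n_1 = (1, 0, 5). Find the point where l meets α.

(4, -1, -2)

α: n_1·r = n_1·A_1 gives x + 5z = -6.
Substitute r = (-4, 7, 0) + t(4, -4, -1) into the plane: -4 + (-1)t = -6, so t = 2.
Intersection: (-4, 7, 0) + 2·(4, -4, -1) = (4, -1, -2).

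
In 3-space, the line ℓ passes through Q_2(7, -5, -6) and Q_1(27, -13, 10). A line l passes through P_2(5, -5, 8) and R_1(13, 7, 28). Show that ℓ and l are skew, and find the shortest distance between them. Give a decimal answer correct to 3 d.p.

A direction vector for ℓ is Q_1 − Q_2 = (20, -8, 16).
A direction vector for l is R_1 − P_2 = (8, 12, 20).
Common perpendicular direction n = (20, -8, 16) × (8, 12, 20) = (-352, -272, 304).
With w = (5, -5, 8) − (7, -5, -6) = (-2, 0, 14), w · n = 4960.
Since n ≠ 0 the lines are not parallel, and w · n = 4960 ≠ 0 so they do not intersect; hence they are skew.
Distance = |w · n| / |n| = |4960| / √290304 ≈ 9.206.

9.206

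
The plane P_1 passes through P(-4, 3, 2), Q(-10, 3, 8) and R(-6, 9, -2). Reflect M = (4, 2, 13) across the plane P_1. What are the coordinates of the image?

PQ = (-6, 0, 6), PR = (-2, 6, -4); a normal to P_1 is PQ × PR = (-36, -36, -36).
Using P: P_1 has equation -36x - 36y - 36z = -36.
λ = (n·M − d)/|n|² = (-684 − (-36))/3888 = -1/6.
Reflection = M − 2λn = (4, 2, 13) − (-1/3)·(-36, -36, -36) = (-8, -10, 1).

(-8, -10, 1)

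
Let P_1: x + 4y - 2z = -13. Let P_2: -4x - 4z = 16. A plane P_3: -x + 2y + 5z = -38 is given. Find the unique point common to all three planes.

(1, -6, -5)

Solving the 3×3 linear system x + 4y - 2z = -13, -4x - 4z = 16, -x + 2y + 5z = -38 (e.g. by elimination or Cramer's rule, determinant = 120) gives (1, -6, -5).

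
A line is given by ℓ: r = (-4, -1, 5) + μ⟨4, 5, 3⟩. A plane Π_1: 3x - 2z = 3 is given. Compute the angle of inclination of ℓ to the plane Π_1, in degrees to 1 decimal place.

sin θ = |n·v| / (|n||v|) = |6| / (√13 · √50) = 0.23534.
θ ≈ 13.6°.

13.6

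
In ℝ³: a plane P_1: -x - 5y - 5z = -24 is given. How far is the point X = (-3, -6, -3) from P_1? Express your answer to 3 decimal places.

n·X − d = (-1)·(-3) + (-5)·(-6) + (-5)·(-3) − (-24) = 72; |n| = √51.
Distance = |72| / √51 = 72/√51 ≈ 10.082.

10.082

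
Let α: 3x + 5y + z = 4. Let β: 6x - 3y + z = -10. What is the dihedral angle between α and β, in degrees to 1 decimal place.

84.3

cos θ = |n₁·n₂| / (|n₁||n₂|) = |4| / (√35 · √46).
θ = arccos(0.09969) ≈ 84.3°.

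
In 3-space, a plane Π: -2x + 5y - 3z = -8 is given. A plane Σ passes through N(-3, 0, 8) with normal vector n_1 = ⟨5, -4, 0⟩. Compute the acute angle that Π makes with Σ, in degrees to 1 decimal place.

40.5

Σ: n_1·r = n_1·N gives 5x - 4y = -15.
cos θ = |n₁·n₂| / (|n₁||n₂|) = |-30| / (√38 · √41).
θ = arccos(0.76004) ≈ 40.5°.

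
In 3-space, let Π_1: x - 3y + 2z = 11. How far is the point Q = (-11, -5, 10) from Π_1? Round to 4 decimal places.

3.4744

n·Q − d = (1)·(-11) + (-3)·(-5) + (2)·(10) − 11 = 13; |n| = √14.
Distance = |13| / √14 = 13/√14 ≈ 3.4744.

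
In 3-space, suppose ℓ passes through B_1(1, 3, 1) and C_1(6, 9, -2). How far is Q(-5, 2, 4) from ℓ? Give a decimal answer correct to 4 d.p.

A direction vector for ℓ is C_1 − B_1 = (5, 6, -3).
Taking (1, 3, 1) on ℓ with direction v = (5, 6, -3): w = Q − (1, 3, 1) = (-6, -1, 3), and w × v = (-15, -3, -31).
Distance = |w × v| / |v| = √1195 / √70 ≈ 4.1318.

4.1318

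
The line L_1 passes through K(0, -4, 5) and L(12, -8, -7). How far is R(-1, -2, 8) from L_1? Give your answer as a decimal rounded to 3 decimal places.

1.919

A direction vector for L_1 is L − K = (12, -4, -12).
Taking (0, -4, 5) on L_1 with direction v = (12, -4, -12): w = R − (0, -4, 5) = (-1, 2, 3), and w × v = (-12, 24, -20).
Distance = |w × v| / |v| = √1120 / √304 ≈ 1.919.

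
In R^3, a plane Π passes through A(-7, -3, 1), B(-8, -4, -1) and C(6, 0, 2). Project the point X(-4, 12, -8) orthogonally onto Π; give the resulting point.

AB = (-1, -1, -2), AC = (13, 3, 1); a normal to Π is AB × AC = (5, -25, 10).
Using A: Π has equation 5x - 25y + 10z = 50.
Foot = X − λn with λ = (n·X − d)/|n|² = (-400 − 50)/750 = -3/5.
Foot = (-4, 12, -8) − (-3/5)·(5, -25, 10) = (-1, -3, -2).

(-1, -3, -2)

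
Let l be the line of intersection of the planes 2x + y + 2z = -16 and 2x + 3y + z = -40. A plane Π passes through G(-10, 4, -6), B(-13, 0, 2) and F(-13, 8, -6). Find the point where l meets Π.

(-7, -10, 4)

Direction of l: (2, 1, 2) × (2, 3, 1) = (-5, 2, 4).
A point on l: solving the two plane equations with x = 8 gives (8, -16, -8).
GB = (-3, -4, 8), GF = (-3, 4, 0); a normal to Π is GB × GF = (-32, -24, -24).
Using G: Π has equation -32x - 24y - 24z = 368.
Substitute r = (8, -16, -8) + t(-5, 2, 4) into the plane: 320 + 16t = 368, so t = 3.
Intersection: (8, -16, -8) + 3·(-5, 2, 4) = (-7, -10, 4).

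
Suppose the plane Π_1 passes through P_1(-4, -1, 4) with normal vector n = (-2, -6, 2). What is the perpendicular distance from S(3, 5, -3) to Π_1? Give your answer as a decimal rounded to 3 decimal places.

9.648

Π_1: n·r = n·P_1 gives -2x - 6y + 2z = 22.
n·S − d = (-2)·(3) + (-6)·(5) + (2)·(-3) − 22 = -64; |n| = √44.
Distance = |-64| / √44 = 64/√44 ≈ 9.648.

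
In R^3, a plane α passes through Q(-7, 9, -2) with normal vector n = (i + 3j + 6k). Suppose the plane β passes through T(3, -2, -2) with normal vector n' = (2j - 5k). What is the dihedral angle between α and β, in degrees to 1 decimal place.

α: n·r = n·Q gives x + 3y + 6z = 8.
β: n'·r = n'·T gives 2y - 5z = 6.
cos θ = |n₁·n₂| / (|n₁||n₂|) = |-24| / (√46 · √29).
θ = arccos(0.65710) ≈ 48.9°.

48.9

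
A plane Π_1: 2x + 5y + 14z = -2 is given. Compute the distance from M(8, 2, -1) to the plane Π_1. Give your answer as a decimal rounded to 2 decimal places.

0.93

n·M − d = (2)·(8) + (5)·(2) + (14)·(-1) − (-2) = 14; |n| = √225.
Distance = |14| / √225 = 14/√225 ≈ 0.93.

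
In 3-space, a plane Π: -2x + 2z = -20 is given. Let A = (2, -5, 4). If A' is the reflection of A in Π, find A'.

(14, -5, -8)

λ = (n·A − d)/|n|² = (4 − (-20))/8 = 3.
Reflection = A − 2λn = (2, -5, 4) − 6·(-2, 0, 2) = (14, -5, -8).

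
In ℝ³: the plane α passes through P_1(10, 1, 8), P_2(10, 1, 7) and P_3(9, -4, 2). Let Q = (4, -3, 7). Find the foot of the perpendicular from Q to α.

(9, -4, 7)

P_1P_2 = (0, 0, -1), P_1P_3 = (-1, -5, -6); a normal to α is P_1P_2 × P_1P_3 = (-5, 1, 0).
Using P_1: α has equation -5x + y = -49.
Foot = Q − λn with λ = (n·Q − d)/|n|² = (-23 − (-49))/26 = 1.
Foot = (4, -3, 7) − 1·(-5, 1, 0) = (9, -4, 7).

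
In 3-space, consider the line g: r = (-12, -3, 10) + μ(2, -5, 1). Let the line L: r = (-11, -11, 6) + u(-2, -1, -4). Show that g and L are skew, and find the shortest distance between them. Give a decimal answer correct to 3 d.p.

Common perpendicular direction n = (2, -5, 1) × (-2, -1, -4) = (21, 6, -12).
With w = (-11, -11, 6) − (-12, -3, 10) = (1, -8, -4), w · n = 21.
Since n ≠ 0 the lines are not parallel, and w · n = 21 ≠ 0 so they do not intersect; hence they are skew.
Distance = |w · n| / |n| = |21| / √621 ≈ 0.843.

0.843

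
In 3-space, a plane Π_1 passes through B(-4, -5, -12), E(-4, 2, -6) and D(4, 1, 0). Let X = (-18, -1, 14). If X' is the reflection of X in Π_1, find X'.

BE = (0, 7, 6), BD = (8, 6, 12); a normal to Π_1 is BE × BD = (48, 48, -56).
Using B: Π_1 has equation 48x + 48y - 56z = 240.
λ = (n·X − d)/|n|² = (-1696 − 240)/7744 = -1/4.
Reflection = X − 2λn = (-18, -1, 14) − (-1/2)·(48, 48, -56) = (6, 23, -14).

(6, 23, -14)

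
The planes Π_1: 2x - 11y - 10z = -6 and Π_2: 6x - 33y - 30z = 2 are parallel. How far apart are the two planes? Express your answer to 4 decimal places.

0.4444

Rescale Π_2 by 1/3: 2x - 11y - 10z = 2/3. Then distance = |-6 − (2/3)| / √225 ≈ 0.4444.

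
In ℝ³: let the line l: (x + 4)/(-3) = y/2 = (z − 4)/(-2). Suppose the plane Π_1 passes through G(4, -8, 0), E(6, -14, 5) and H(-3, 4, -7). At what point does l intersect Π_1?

(-10, 4, 0)

l has direction (-3, 2, -2) through (-4, 0, 4).
GE = (2, -6, 5), GH = (-7, 12, -7); a normal to Π_1 is GE × GH = (-18, -21, -18).
Using G: Π_1 has equation -18x - 21y - 18z = 96.
Substitute r = (-4, 0, 4) + t(-3, 2, -2) into the plane: 0 + 48t = 96, so t = 2.
Intersection: (-4, 0, 4) + 2·(-3, 2, -2) = (-10, 4, 0).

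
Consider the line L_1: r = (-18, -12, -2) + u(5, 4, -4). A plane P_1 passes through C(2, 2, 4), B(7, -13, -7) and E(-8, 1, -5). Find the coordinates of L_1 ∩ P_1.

(-8, -4, -10)

CB = (5, -15, -11), CE = (-10, -1, -9); a normal to P_1 is CB × CE = (124, 155, -155).
Using C: P_1 has equation 124x + 155y - 155z = -62.
Substitute r = (-18, -12, -2) + t(5, 4, -4) into the plane: -3782 + 1860t = -62, so t = 2.
Intersection: (-18, -12, -2) + 2·(5, 4, -4) = (-8, -4, -10).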